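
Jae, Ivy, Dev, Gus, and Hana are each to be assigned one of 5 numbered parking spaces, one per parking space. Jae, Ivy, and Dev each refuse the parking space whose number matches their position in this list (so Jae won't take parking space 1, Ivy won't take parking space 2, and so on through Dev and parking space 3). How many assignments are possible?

Let Aᵢ (for i ∈ {1, 2, 3}) be the placements that put person i in their forbidden parking space. Any j of these fix j positions, leaving (5−j)! ways to fill the rest, and there are C(3,j) ways to pick which j.
By inclusion–exclusion, the number of valid placements is Σ_{j=0}^{3} (−1)^j C(3,j)·(5−j)!.
Computing: 120 − 72 + 18 − 2 = 64.

64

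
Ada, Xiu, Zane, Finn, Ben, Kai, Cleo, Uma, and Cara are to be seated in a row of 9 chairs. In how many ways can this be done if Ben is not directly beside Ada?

282240

There are 9! = 362880 arrangements in all. If Ben and Ada are adjacent, merging them into one block gives 2·(8)! = 80640 arrangements.
So 362880 − 80640 = 282240 arrangements keep them apart.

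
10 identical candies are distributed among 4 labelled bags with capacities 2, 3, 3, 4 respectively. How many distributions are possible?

Ignoring the caps, the number of non-negative solutions to x_1+…+x_4 = 10 is C(13,3) = 286.
Subtract solutions that violate a single cap (substitute x_i' = x_i − (cap_i+1)): x_1 ≥ 3 gives C(10,3) = 120; x_2 ≥ 4 gives C(9,3) = 84; x_3 ≥ 4 gives C(9,3) = 84; x_4 ≥ 5 gives C(8,3) = 56. Together 344.
Add back pairs where two caps are both exceeded: 20 + 20 + 10 + 10 + 4 + 4 = 68.
By inclusion–exclusion the count is 286 − 344 + 68 = 10.

10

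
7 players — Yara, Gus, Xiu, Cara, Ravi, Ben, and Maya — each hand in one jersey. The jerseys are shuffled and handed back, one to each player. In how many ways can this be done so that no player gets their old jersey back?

Count assignments avoiding every fixed point. For any j of the 7 players fixed to their old jersey, the other 7−j can be arranged in (7−j)! ways.
By inclusion–exclusion this is Σ_{j=0}^{7} (−1)^j C(7,j)·(7−j)!.
Computing: 5040 − 5040 + 2520 − 840 + 210 − 42 + 7 − 1 = 1854.

1854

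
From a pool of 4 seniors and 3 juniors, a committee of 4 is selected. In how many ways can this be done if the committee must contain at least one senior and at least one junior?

34

With no constraint there are C(7,4) = 35 possible selections.
Subtract selections that omit an entire group: no seniors → C(3,4) = 0; no juniors → C(4,4) = 1.
Both groups omitted at once is impossible, so 35 − 1 = 34.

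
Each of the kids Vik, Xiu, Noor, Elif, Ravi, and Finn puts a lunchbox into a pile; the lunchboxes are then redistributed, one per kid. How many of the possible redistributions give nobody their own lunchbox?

265

This is the derangement count D_6: permutations of 6 items with no fixed point.
By inclusion–exclusion this is Σ_{j=0}^{6} (−1)^j C(6,j)·(6−j)!.
Computing: 720 − 720 + 360 − 120 + 30 − 6 + 1 = 265.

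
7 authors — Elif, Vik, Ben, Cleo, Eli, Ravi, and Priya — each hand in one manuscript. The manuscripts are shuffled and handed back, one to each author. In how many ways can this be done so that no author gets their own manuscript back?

Count assignments avoiding every fixed point. For any j of the 7 authors fixed to their own manuscript, the other 7−j can be arranged in (7−j)! ways.
By inclusion–exclusion this is Σ_{j=0}^{7} (−1)^j C(7,j)·(7−j)!.
Computing: 5040 − 5040 + 2520 − 840 + 210 − 42 + 7 − 1 = 1854.

1854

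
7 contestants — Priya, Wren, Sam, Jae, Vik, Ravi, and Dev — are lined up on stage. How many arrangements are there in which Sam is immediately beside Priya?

Treat {Sam, Priya} as a single unit. There are 6 units to order, and the pair itself can be ordered 2 ways.
So the count is 2·(6)! = 1440.

1440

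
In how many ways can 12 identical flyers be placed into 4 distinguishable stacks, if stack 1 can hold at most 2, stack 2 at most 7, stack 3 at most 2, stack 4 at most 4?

18

Without the upper bounds there are C(15,3) = 455 ways to split 12 among 4 stacks.
Subtract solutions that violate a single cap (substitute x_i' = x_i − (cap_i+1)): x_1 ≥ 3 gives C(12,3) = 220; x_2 ≥ 8 gives C(7,3) = 35; x_3 ≥ 3 gives C(12,3) = 220; x_4 ≥ 5 gives C(10,3) = 120. Together 595.
Add back pairs where two caps are both exceeded: 4 + 84 + 35 + 4 + 0 + 35 = 162.
Subtract triples: 0 + 0 + 4 + 0 = 4.
By inclusion–exclusion the count is 455 − 595 + 162 − 4 = 18.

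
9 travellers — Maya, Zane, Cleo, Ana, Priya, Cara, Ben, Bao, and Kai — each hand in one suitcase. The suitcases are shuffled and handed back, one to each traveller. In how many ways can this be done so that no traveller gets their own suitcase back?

133496

Count assignments avoiding every fixed point. For any j of the 9 travellers fixed to their own suitcase, the other 9−j can be arranged in (9−j)! ways.
By inclusion–exclusion this is Σ_{j=0}^{9} (−1)^j C(9,j)·(9−j)!.
Computing: 362880 − 362880 + 181440 − 60480 + 15120 − 3024 + 504 − 72 + 9 − 1 = 133496.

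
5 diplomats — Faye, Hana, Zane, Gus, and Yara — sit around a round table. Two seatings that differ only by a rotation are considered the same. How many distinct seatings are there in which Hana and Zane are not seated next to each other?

12

Without the restriction there are (4)! = 24 seatings.
Seatings with Hana beside Zane: treat them as a block with 2 internal orders, giving 2 × (3)! = 12.
Subtracting, 24 − 12 = 12.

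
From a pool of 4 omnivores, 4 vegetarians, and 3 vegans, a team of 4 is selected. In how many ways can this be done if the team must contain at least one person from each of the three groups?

With no constraint there are C(11,4) = 330 possible selections.
Subtract selections that omit an entire group: no omnivores → C(7,4) = 35; no vegetarians → C(7,4) = 35; no vegans → C(8,4) = 70.
Add back selections omitting two groups (i.e. drawn from a single group): C(4,4) + C(4,4) + C(3,4) = 2.
By inclusion–exclusion: 330 − 140 + 2 = 192.

192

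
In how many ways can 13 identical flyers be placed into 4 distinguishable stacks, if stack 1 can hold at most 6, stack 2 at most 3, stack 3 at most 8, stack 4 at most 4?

106

Ignoring the caps, the number of non-negative solutions to x_1+…+x_4 = 13 is C(16,3) = 560.
Subtract solutions that violate a single cap (substitute x_i' = x_i − (cap_i+1)): x_1 ≥ 7 gives C(9,3) = 84; x_2 ≥ 4 gives C(12,3) = 220; x_3 ≥ 9 gives C(7,3) = 35; x_4 ≥ 5 gives C(11,3) = 165. Together 504.
Add back pairs where two caps are both exceeded: 10 + 0 + 4 + 1 + 35 + 0 = 50.
By inclusion–exclusion the count is 560 − 504 + 50 = 106.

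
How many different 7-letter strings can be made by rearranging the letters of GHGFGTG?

210

GHGFGTG has 7 letters with G appearing 4 times.
The number of distinct arrangements is 7!/(4!) = 5040/24 = 210.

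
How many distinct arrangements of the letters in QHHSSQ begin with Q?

With the first slot taken by Q, it remains to arrange the other 5 letters (HHSSQ).
Those 5 letters have H appearing twice and S appearing twice, giving (5)!/(2!·2!) = 30.

30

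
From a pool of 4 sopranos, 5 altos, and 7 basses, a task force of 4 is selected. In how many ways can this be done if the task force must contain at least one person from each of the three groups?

910

With no constraint there are C(16,4) = 1820 possible selections.
Selections missing a whole group: no sopranos → C(12,4) = 495; no altos → C(11,4) = 330; no basses → C(9,4) = 126.
Add back selections omitting two groups (i.e. drawn from a single group): C(4,4) + C(5,4) + C(7,4) = 41.
By inclusion–exclusion: 1820 − 951 + 41 = 910.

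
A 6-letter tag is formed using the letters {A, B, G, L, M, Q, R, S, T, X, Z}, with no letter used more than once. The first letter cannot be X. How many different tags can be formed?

The first letter has 11−1 = 10 choices (anything except X).
The remaining 5 letters are filled from the other 10 symbols without repetition: 10 × 9 × 8 × 7 × 6 = 30240.
Total: 10 × 30240 = 302400.

302400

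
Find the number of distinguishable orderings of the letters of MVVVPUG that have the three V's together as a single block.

120

Treat the 3 copies of V as a single block. The multiset to arrange is then {VVV, G, M, P, U}, 5 items in all.
All 5 items are distinct, so there are (5)! = 120 arrangements.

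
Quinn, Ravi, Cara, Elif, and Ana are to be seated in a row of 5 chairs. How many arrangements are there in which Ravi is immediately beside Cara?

Glue Ravi and Cara into one block (2 internal orders), leaving 4 units to arrange in a row.
So the count is 2·(4)! = 48.

48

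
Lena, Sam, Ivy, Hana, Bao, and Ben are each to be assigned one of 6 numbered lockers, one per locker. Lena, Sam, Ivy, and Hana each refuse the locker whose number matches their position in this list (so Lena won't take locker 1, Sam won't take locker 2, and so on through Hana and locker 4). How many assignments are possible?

362

Let Aᵢ (for 1 ≤ i ≤ 4) be the placements that put person i in their forbidden locker. Any j of these fix j positions, leaving (6−j)! ways to fill the rest, and there are C(4,j) ways to pick which j.
By inclusion–exclusion, the number of valid placements is Σ_{j=0}^{4} (−1)^j C(4,j)·(6−j)!.
Computing: 720 − 480 + 144 − 24 + 2 = 362.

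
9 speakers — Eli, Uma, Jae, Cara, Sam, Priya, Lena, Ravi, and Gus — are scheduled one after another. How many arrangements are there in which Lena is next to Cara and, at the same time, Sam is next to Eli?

20160

Treat {Lena,Cara} as one block (2 orders) and {Sam,Eli} as another (2 orders).
That leaves 7 units to arrange: 2 × 2 × 7! = 4 × 5040 = 20160.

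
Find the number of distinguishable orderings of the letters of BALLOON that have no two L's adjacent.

There are 7!/(2!·2!) = 1260 arrangements of BALLOON in total.
Arrangements with the L's together: treat LL as one letter, giving (6)!/(2!) = 360.
Subtracting, 1260 − 360 = 900 arrangements keep the L's apart.

900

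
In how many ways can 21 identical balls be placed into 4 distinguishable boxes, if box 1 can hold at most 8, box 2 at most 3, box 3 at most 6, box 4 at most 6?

10

Without the upper bounds there are C(24,3) = 2024 ways to split 21 among 4 boxes.
Subtract solutions that violate a single cap (substitute x_i' = x_i − (cap_i+1)): x_1 ≥ 9 gives C(15,3) = 455; x_2 ≥ 4 gives C(20,3) = 1140; x_3 ≥ 7 gives C(17,3) = 680; x_4 ≥ 7 gives C(17,3) = 680. Together 2955.
Add back pairs where two caps are both exceeded: 165 + 56 + 56 + 286 + 286 + 120 = 969.
Subtract triples: 4 + 4 + 0 + 20 = 28.
By inclusion–exclusion the count is 2024 − 2955 + 969 − 28 = 10.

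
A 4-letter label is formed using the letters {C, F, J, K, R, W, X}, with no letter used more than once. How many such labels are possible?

840

Choose and order 4 of the 7 symbols: the first letter has 7 options, the next 6, then 5, 4.
That product is 7 × 6 × 5 × 4 = 840.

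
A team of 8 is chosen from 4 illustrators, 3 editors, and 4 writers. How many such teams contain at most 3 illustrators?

Split by how many illustrators are chosen (0 through 3).
Sum: C(4,0)·C(7,8) + C(4,1)·C(7,7) + C(4,2)·C(7,6) + C(4,3)·C(7,5) = 0 + 4 + 42 + 84 = 130.

130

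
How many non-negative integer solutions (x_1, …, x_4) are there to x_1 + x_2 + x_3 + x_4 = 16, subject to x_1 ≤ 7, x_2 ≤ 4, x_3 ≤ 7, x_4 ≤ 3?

51

Without the upper bounds there are C(19,3) = 969 ways to split 16 among 4 variables.
Subtract solutions that violate a single cap (substitute x_i' = x_i − (cap_i+1)): x_1 ≥ 8 gives C(11,3) = 165; x_2 ≥ 5 gives C(14,3) = 364; x_3 ≥ 8 gives C(11,3) = 165; x_4 ≥ 4 gives C(15,3) = 455. Together 1149.
Add back pairs where two caps are both exceeded: 20 + 1 + 35 + 20 + 120 + 35 = 231.
By inclusion–exclusion the count is 969 − 1149 + 231 = 51.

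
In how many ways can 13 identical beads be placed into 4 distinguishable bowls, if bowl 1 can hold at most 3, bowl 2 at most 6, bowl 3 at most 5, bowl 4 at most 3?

Ignoring the caps, the number of non-negative solutions to x_1+…+x_4 = 13 is C(16,3) = 560.
Subtract solutions that violate a single cap (substitute x_i' = x_i − (cap_i+1)): x_1 ≥ 4 gives C(12,3) = 220; x_2 ≥ 7 gives C(9,3) = 84; x_3 ≥ 6 gives C(10,3) = 120; x_4 ≥ 4 gives C(12,3) = 220. Together 644.
Add back pairs where two caps are both exceeded: 10 + 20 + 56 + 1 + 10 + 20 = 117.
By inclusion–exclusion the count is 560 − 644 + 117 = 33.

33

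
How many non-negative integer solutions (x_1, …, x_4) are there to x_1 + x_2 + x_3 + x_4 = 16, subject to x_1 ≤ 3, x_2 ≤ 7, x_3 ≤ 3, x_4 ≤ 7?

33

Without the upper bounds there are C(19,3) = 969 ways to split 16 among 4 variables.
Subtract solutions that violate a single cap (substitute x_i' = x_i − (cap_i+1)): x_1 ≥ 4 gives C(15,3) = 455; x_2 ≥ 8 gives C(11,3) = 165; x_3 ≥ 4 gives C(15,3) = 455; x_4 ≥ 8 gives C(11,3) = 165. Together 1240.
Add back pairs where two caps are both exceeded: 35 + 165 + 35 + 35 + 1 + 35 = 306.
Subtract triples: 1 + 0 + 1 + 0 = 2.
By inclusion–exclusion the count is 969 − 1240 + 306 − 2 = 33.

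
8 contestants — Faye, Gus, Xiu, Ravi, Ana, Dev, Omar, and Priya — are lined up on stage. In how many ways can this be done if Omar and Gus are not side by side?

Of the 8! = 40320 arrangements, those with Omar and Gus adjacent number 2 × 7! = 10080 (treat the pair as a block with 2 internal orders).
Complementary counting: 40320 − 10080 = 30240.

30240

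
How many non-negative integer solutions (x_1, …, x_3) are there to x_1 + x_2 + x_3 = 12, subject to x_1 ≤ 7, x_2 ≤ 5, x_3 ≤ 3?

Ignoring the caps, the number of non-negative solutions to x_1+…+x_3 = 12 is C(14,2) = 91.
Subtract solutions that violate a single cap (substitute x_i' = x_i − (cap_i+1)): x_1 ≥ 8 gives C(6,2) = 15; x_2 ≥ 6 gives C(8,2) = 28; x_3 ≥ 4 gives C(10,2) = 45. Together 88.
Add back pairs where two caps are both exceeded: 0 + 1 + 6 = 7.
By inclusion–exclusion the count is 91 − 88 + 7 = 10.

10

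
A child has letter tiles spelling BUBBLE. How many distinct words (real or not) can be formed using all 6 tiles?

120

Letter multiplicities in BUBBLE: B×3, E×1, L×1, U×1.
Dividing 6! = 720 by 3! = 6 for the repeated letters gives 120.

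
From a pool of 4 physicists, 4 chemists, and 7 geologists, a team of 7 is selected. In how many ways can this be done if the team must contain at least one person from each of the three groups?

5768

Unrestricted: C(15,7) = 6435 ways to pick any 7 of the 15.
Selections missing a whole group: no physicists → C(11,7) = 330; no chemists → C(11,7) = 330; no geologists → C(8,7) = 8.
Add back selections omitting two groups (i.e. drawn from a single group): C(4,7) + C(4,7) + C(7,7) = 1.
By inclusion–exclusion: 6435 − 668 + 1 = 5768.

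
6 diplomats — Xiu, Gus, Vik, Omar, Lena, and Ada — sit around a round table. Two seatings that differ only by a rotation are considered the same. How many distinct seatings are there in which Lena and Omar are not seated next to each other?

72

Without the restriction there are (5)! = 120 seatings.
Those with Lena next to Omar: fuse the pair into one unit and seat 5 units around a circle — 2·(4)! = 48.
Subtracting, 120 − 48 = 72.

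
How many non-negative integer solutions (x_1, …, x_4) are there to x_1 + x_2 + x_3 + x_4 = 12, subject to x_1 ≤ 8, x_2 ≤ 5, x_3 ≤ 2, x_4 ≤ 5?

89

Ignoring the caps, the number of non-negative solutions to x_1+…+x_4 = 12 is C(15,3) = 455.
Subtract solutions that violate a single cap (substitute x_i' = x_i − (cap_i+1)): x_1 ≥ 9 gives C(6,3) = 20; x_2 ≥ 6 gives C(9,3) = 84; x_3 ≥ 3 gives C(12,3) = 220; x_4 ≥ 6 gives C(9,3) = 84. Together 408.
Add back pairs where two caps are both exceeded: 0 + 1 + 0 + 20 + 1 + 20 = 42.
By inclusion–exclusion the count is 455 − 408 + 42 = 89.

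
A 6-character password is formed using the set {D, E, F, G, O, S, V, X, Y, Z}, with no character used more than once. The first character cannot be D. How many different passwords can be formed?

The first character has 10−1 = 9 choices (anything except D).
The remaining 5 characters are filled from the other 9 symbols without repetition: 9 × 8 × 7 × 6 × 5 = 15120.
Total: 9 × 15120 = 136080.

136080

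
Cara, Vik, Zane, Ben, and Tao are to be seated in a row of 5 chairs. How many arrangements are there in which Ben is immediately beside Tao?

Treat {Ben, Tao} as a single unit. There are 4 units to order, and the pair itself can be ordered 2 ways.
That gives 2 × 4! = 2 × 24 = 48.

48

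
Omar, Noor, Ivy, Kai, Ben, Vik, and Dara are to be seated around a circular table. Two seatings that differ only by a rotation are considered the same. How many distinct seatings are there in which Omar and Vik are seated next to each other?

240

Treat {Omar, Vik} as one unit (2 internal orders) and seat the resulting 6 units around the table: (5)! circular arrangements.
So 2 × (5)! = 2 × 120 = 240.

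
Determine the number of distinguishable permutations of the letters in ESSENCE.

The 7 letters of ESSENCE have repeats: E appearing 3 times and S appearing twice.
The number of distinct arrangements is 7!/(3!·2!) = 5040/12 = 420.

420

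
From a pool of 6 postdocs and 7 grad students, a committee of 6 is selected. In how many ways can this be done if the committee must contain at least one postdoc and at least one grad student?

Unrestricted: C(13,6) = 1716 ways to pick any 6 of the 13.
Selections missing a whole group: no postdocs → C(7,6) = 7; no grad students → C(6,6) = 1.
Both groups omitted at once is impossible, so 1716 − 8 = 1708.

1708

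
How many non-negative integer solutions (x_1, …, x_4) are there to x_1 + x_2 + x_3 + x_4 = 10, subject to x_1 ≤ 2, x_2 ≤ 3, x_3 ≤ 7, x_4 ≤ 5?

By stars and bars, unrestricted non-negative solutions to x_1+…+x_4 = 10 number C(10+3,3) = 286.
Subtract solutions that violate a single cap (substitute x_i' = x_i − (cap_i+1)): x_1 ≥ 3 gives C(10,3) = 120; x_2 ≥ 4 gives C(9,3) = 84; x_3 ≥ 8 gives C(5,3) = 10; x_4 ≥ 6 gives C(7,3) = 35. Together 249.
Add back pairs where two caps are both exceeded: 20 + 0 + 4 + 0 + 1 + 0 = 25.
By inclusion–exclusion the count is 286 − 249 + 25 = 62.

62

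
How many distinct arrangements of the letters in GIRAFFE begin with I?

Fix I in the first position and arrange the remaining 6 letters.
Those 6 letters have F appearing twice, giving (6)!/(2!) = 360.

360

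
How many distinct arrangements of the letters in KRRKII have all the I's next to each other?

Treat the 2 copies of I as a single block. The multiset to arrange is then {II, K, K, R, R}, 5 items in all.
That gives (5)!/(2!·2!) = 30 arrangements.

30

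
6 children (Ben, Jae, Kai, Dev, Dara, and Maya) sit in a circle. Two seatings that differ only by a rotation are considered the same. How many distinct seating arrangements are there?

120

Fix one person's seat to break rotational symmetry; the remaining 5 people can be arranged in (5)! = 120 ways.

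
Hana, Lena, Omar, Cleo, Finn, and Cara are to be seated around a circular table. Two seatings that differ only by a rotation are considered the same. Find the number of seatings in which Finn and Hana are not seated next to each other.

72

All circular seatings of 6 people number (5)! = 120.
Those with Finn next to Hana: fuse the pair into one unit and seat 5 units around a circle — 2·(4)! = 48.
Subtracting, 120 − 48 = 72.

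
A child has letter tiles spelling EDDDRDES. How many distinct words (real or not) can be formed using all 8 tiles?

840

EDDDRDES has 8 letters with D appearing 4 times and E appearing twice.
Dividing 8! = 40320 by 4!·2! = 48 for the repeated letters gives 840.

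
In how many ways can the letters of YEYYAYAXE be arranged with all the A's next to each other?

Treat the 2 copies of A as a single block. The multiset to arrange is then {AA, E, E, X, Y, Y, Y, Y}, 8 items in all.
That gives (8)!/(4!·2!) = 840 arrangements.

840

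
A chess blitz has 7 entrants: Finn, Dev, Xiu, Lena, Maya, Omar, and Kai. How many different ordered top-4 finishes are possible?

This is an ordered selection of 4 from 7: P(7,4).
That gives 7 × 6 × 5 × 4 = 840.

840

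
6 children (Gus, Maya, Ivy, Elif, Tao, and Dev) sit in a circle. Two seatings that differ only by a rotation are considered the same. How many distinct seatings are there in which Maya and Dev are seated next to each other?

Treat {Maya, Dev} as one unit (2 internal orders) and seat the resulting 5 units around the table: (4)! circular arrangements.
So 2 × (4)! = 2 × 24 = 48.

48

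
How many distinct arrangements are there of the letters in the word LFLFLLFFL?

126

Letter multiplicities in LFLFLLFFL: F×4, L×5.
Dividing 9! = 362880 by 5!·4! = 2880 for the repeated letters gives 126.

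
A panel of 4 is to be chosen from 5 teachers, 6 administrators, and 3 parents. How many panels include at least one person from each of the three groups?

Unrestricted: C(14,4) = 1001 ways to pick any 4 of the 14.
Selections missing a whole group: no teachers → C(9,4) = 126; no administrators → C(8,4) = 70; no parents → C(11,4) = 330.
Add back selections omitting two groups (i.e. drawn from a single group): C(5,4) + C(6,4) + C(3,4) = 20.
By inclusion–exclusion: 1001 − 526 + 20 = 495.

495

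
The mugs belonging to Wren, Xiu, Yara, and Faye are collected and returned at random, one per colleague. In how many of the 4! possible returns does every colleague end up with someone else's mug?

9

This is the derangement count D_4: permutations of 4 items with no fixed point.
By inclusion–exclusion this is Σ_{j=0}^{4} (−1)^j C(4,j)·(4−j)!.
Computing: 24 − 24 + 12 − 4 + 1 = 9.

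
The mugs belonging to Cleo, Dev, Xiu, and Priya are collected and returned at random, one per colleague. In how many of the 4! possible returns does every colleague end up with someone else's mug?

Let Aᵢ be the assignments in which colleague i gets their own mug. We want the size of the complement of A₁∪…∪A_4.
By inclusion–exclusion this is Σ_{j=0}^{4} (−1)^j C(4,j)·(4−j)!.
Computing: 24 − 24 + 12 − 4 + 1 = 9.

9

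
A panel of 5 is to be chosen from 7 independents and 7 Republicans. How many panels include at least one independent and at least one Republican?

1960

With no constraint there are C(14,5) = 2002 possible selections.
Subtract selections that omit an entire group: no independents → C(7,5) = 21; no Republicans → C(7,5) = 21.
Both groups omitted at once is impossible, so 2002 − 42 = 1960.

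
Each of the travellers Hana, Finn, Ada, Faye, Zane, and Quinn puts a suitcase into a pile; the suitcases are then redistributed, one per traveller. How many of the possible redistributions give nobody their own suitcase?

265

Count assignments avoiding every fixed point. For any j of the 6 travellers fixed to their own suitcase, the other 6−j can be arranged in (6−j)! ways.
By inclusion–exclusion this is Σ_{j=0}^{6} (−1)^j C(6,j)·(6−j)!.
Computing: 720 − 720 + 360 − 120 + 30 − 6 + 1 = 265.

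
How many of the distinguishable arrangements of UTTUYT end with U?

With the last slot taken by U, it remains to arrange the other 5 letters (TTUYT).
Those 5 letters have T appearing 3 times, giving (5)!/(3!) = 20.

20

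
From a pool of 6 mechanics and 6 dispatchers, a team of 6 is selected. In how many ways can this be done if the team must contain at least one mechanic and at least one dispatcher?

922

Total 6-person selections from all 12: C(12,6) = 924.
Subtract selections that omit an entire group: no mechanics → C(6,6) = 1; no dispatchers → C(6,6) = 1.
Both groups omitted at once is impossible, so 924 − 2 = 922.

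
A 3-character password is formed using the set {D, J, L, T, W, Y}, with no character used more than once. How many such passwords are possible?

120

This is a permutation of 3 out of 6: P(6,3) = 6!/3!.
6 × 5 × 4 = 120.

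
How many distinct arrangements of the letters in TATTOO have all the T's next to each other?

12

Treat the 3 copies of T as a single block. The multiset to arrange is then {TTT, A, O, O}, 4 items in all.
That gives (4)!/(2!) = 12 arrangements.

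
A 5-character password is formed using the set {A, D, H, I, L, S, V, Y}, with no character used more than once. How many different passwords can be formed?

6720

This is a permutation of 5 out of 8: P(8,5) = 8!/3!.
That product is 8 × 7 × 6 × 5 × 4 = 6720.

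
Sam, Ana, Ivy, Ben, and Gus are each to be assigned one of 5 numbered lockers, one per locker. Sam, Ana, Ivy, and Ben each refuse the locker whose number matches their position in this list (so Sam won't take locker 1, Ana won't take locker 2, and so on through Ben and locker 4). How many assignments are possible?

Let Aᵢ (for 1 ≤ i ≤ 4) be the placements that put person i in their forbidden locker. Any j of these fix j positions, leaving (5−j)! ways to fill the rest, and there are C(4,j) ways to pick which j.
By inclusion–exclusion, the number of valid placements is Σ_{j=0}^{4} (−1)^j C(4,j)·(5−j)!.
Computing: 120 − 96 + 36 − 8 + 1 = 53.

53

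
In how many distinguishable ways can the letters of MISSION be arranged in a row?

1260

The 7 letters of MISSION have repeats: I appearing twice and S appearing twice.
So there are 7! / (2!·2!) = 1260 distinguishable arrangements.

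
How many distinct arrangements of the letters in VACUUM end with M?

60

Fix M in the last position and arrange the remaining 5 letters.
Those 5 letters have U appearing twice, giving (5)!/(2!) = 60.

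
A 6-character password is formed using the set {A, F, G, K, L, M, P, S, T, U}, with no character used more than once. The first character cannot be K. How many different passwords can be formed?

136080

The first character has 10−1 = 9 choices (anything except K).
The remaining 5 characters are filled from the other 9 symbols without repetition: 9 × 8 × 7 × 6 × 5 = 15120.
Total: 9 × 15120 = 136080.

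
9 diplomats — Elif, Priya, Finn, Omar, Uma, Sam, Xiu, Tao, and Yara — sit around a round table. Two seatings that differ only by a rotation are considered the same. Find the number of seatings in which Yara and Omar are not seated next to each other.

Without the restriction there are (8)! = 40320 seatings.
Seatings with Yara beside Omar: treat them as a block with 2 internal orders, giving 2 × (7)! = 10080.
Subtracting, 40320 − 10080 = 30240.

30240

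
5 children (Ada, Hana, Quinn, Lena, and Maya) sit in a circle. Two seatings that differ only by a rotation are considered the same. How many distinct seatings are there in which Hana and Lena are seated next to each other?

12

Treat {Hana, Lena} as one unit (2 internal orders) and seat the resulting 4 units around the table: (3)! circular arrangements.
So 2 × (3)! = 2 × 6 = 12.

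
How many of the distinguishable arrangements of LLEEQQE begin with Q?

60

With the first slot taken by Q, it remains to arrange the other 6 letters (LLEEQE).
Those 6 letters have E appearing 3 times and L appearing twice, giving (6)!/(3!·2!) = 60.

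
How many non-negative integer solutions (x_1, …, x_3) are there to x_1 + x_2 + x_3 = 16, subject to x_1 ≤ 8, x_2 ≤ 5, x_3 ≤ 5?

6

Without the upper bounds there are C(18,2) = 153 ways to split 16 among 3 variables.
Subtract solutions that violate a single cap (substitute x_i' = x_i − (cap_i+1)): x_1 ≥ 9 gives C(9,2) = 36; x_2 ≥ 6 gives C(12,2) = 66; x_3 ≥ 6 gives C(12,2) = 66. Together 168.
Add back pairs where two caps are both exceeded: 3 + 3 + 15 = 21.
By inclusion–exclusion the count is 153 − 168 + 21 = 6.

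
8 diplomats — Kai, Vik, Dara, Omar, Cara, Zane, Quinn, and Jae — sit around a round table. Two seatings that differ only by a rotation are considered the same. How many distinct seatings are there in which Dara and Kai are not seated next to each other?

Without the restriction there are (7)! = 5040 seatings.
Seatings with Dara beside Kai: treat them as a block with 2 internal orders, giving 2 × (6)! = 1440.
Subtracting, 5040 − 1440 = 3600.

3600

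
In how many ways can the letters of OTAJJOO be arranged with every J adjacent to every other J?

Treat the 2 copies of J as a single block. The multiset to arrange is then {JJ, A, O, O, O, T}, 6 items in all.
That gives (6)!/(3!) = 120 arrangements.

120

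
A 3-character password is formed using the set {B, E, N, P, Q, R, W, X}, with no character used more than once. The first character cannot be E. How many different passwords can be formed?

294

The first character has 8−1 = 7 choices (anything except E).
The remaining 2 characters are filled from the other 7 symbols without repetition: 7 × 6 = 42.
Total: 7 × 42 = 294.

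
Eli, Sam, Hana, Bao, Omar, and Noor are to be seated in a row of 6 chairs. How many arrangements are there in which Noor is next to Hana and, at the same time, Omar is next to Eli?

Treat {Noor,Hana} as one block (2 orders) and {Omar,Eli} as another (2 orders).
That leaves 4 units to arrange: 2 × 2 × 4! = 4 × 24 = 96.

96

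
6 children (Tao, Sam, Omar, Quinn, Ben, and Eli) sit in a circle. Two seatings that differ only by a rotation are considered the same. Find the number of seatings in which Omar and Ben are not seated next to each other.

All circular seatings of 6 people number (5)! = 120.
Seatings with Omar beside Ben: treat them as a block with 2 internal orders, giving 2 × (4)! = 48.
Subtracting, 120 − 48 = 72.

72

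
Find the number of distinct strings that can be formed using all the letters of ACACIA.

Letter multiplicities in ACACIA: A×3, C×2, I×1.
So there are 6! / (3!·2!) = 60 distinguishable arrangements.

60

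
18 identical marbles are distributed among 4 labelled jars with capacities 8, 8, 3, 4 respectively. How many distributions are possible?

Ignoring the caps, the number of non-negative solutions to x_1+…+x_4 = 18 is C(21,3) = 1330.
Subtract solutions that violate a single cap (substitute x_i' = x_i − (cap_i+1)): x_1 ≥ 9 gives C(12,3) = 220; x_2 ≥ 9 gives C(12,3) = 220; x_3 ≥ 4 gives C(17,3) = 680; x_4 ≥ 5 gives C(16,3) = 560. Together 1680.
Add back pairs where two caps are both exceeded: 1 + 56 + 35 + 56 + 35 + 220 = 403.
Subtract triples: 0 + 0 + 1 + 1 = 2.
By inclusion–exclusion the count is 1330 − 1680 + 403 − 2 = 51.

51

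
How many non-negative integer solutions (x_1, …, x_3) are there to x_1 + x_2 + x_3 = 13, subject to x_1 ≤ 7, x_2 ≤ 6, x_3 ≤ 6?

Ignoring the caps, the number of non-negative solutions to x_1+…+x_3 = 13 is C(15,2) = 105.
Subtract solutions that violate a single cap (substitute x_i' = x_i − (cap_i+1)): x_1 ≥ 8 gives C(7,2) = 21; x_2 ≥ 7 gives C(8,2) = 28; x_3 ≥ 7 gives C(8,2) = 28. Together 77.
No two caps can be exceeded simultaneously, so the pair terms are all 0.
By inclusion–exclusion the count is 105 − 77 + 0 = 28.

28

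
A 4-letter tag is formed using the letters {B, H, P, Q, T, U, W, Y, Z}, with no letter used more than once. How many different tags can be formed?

With no repetition, fill the 4 letters in order: 9 choices, then 8, down to 6.
That product is 9 × 8 × 7 × 6 = 3024.

3024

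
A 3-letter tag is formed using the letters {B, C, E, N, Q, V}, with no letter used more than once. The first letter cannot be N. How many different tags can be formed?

100

The first letter has 6−1 = 5 choices (anything except N).
The remaining 2 letters are filled from the other 5 symbols without repetition: 5 × 4 = 20.
Total: 5 × 20 = 100.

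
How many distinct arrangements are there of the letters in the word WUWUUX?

60

WUWUUX has 6 letters with U appearing 3 times and W appearing twice.
So there are 6! / (3!·2!) = 60 distinguishable arrangements.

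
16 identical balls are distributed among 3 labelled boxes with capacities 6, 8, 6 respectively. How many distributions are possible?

15

Ignoring the caps, the number of non-negative solutions to x_1+…+x_3 = 16 is C(18,2) = 153.
Subtract solutions that violate a single cap (substitute x_i' = x_i − (cap_i+1)): x_1 ≥ 7 gives C(11,2) = 55; x_2 ≥ 9 gives C(9,2) = 36; x_3 ≥ 7 gives C(11,2) = 55. Together 146.
Add back pairs where two caps are both exceeded: 1 + 6 + 1 = 8.
By inclusion–exclusion the count is 153 − 146 + 8 = 15.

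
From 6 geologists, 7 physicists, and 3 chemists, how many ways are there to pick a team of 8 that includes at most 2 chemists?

11583

Split by how many chemists are chosen (0 through 2).
Sum: C(3,0)·C(13,8) + C(3,1)·C(13,7) + C(3,2)·C(13,6) = 1287 + 5148 + 5148 = 11583.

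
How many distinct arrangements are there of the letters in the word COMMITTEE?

The 9 letters of COMMITTEE have repeats: E appearing twice, M appearing twice, and T appearing twice.
So there are 9! / (2!·2!·2!) = 45360 distinguishable arrangements.

45360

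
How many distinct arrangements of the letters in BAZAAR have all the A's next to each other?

Treat the 3 copies of A as a single block. The multiset to arrange is then {AAA, B, R, Z}, 4 items in all.
All 4 items are distinct, so there are (4)! = 24 arrangements.

24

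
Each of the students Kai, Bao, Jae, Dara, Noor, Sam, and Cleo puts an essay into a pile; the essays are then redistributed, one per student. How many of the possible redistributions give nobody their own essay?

Count assignments avoiding every fixed point. For any j of the 7 students fixed to their own essay, the other 7−j can be arranged in (7−j)! ways.
By inclusion–exclusion this is Σ_{j=0}^{7} (−1)^j C(7,j)·(7−j)!.
Computing: 5040 − 5040 + 2520 − 840 + 210 − 42 + 7 − 1 = 1854.

1854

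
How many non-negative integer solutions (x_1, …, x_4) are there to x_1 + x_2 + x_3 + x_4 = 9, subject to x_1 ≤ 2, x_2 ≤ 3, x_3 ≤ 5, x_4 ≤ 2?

By stars and bars, unrestricted non-negative solutions to x_1+…+x_4 = 9 number C(9+3,3) = 220.
Subtract solutions that violate a single cap (substitute x_i' = x_i − (cap_i+1)): x_1 ≥ 3 gives C(9,3) = 84; x_2 ≥ 4 gives C(8,3) = 56; x_3 ≥ 6 gives C(6,3) = 20; x_4 ≥ 3 gives C(9,3) = 84. Together 244.
Add back pairs where two caps are both exceeded: 10 + 1 + 20 + 0 + 10 + 1 = 42.
By inclusion–exclusion the count is 220 − 244 + 42 = 18.

18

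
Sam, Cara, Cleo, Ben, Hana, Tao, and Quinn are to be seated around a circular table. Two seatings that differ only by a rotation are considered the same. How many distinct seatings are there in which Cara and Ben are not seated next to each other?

All circular seatings of 7 people number (6)! = 720.
Seatings with Cara beside Ben: treat them as a block with 2 internal orders, giving 2 × (5)! = 240.
Subtracting, 720 − 240 = 480.

480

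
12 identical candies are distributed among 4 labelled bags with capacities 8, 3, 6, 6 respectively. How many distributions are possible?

Without the upper bounds there are C(15,3) = 455 ways to split 12 among 4 bags.
Subtract solutions that violate a single cap (substitute x_i' = x_i − (cap_i+1)): x_1 ≥ 9 gives C(6,3) = 20; x_2 ≥ 4 gives C(11,3) = 165; x_3 ≥ 7 gives C(8,3) = 56; x_4 ≥ 7 gives C(8,3) = 56. Together 297.
Add back pairs where two caps are both exceeded: 0 + 0 + 0 + 4 + 4 + 0 = 8.
By inclusion–exclusion the count is 455 − 297 + 8 = 166.

166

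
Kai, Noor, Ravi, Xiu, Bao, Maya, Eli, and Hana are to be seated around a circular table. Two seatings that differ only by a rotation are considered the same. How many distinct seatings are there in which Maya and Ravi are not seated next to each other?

All circular seatings of 8 people number (7)! = 5040.
Seatings with Maya beside Ravi: treat them as a block with 2 internal orders, giving 2 × (6)! = 1440.
Subtracting, 5040 − 1440 = 3600.

3600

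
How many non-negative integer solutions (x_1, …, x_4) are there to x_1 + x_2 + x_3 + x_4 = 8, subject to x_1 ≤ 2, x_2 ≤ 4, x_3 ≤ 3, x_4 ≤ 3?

29

By stars and bars, unrestricted non-negative solutions to x_1+…+x_4 = 8 number C(8+3,3) = 165.
Subtract solutions that violate a single cap (substitute x_i' = x_i − (cap_i+1)): x_1 ≥ 3 gives C(8,3) = 56; x_2 ≥ 5 gives C(6,3) = 20; x_3 ≥ 4 gives C(7,3) = 35; x_4 ≥ 4 gives C(7,3) = 35. Together 146.
Add back pairs where two caps are both exceeded: 1 + 4 + 4 + 0 + 0 + 1 = 10.
By inclusion–exclusion the count is 165 − 146 + 10 = 29.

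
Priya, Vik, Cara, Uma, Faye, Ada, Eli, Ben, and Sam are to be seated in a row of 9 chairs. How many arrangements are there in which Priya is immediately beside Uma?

80640

Place the 7 others and the Priya-Uma pair as 8 objects in a line; the pair has 2 internal arrangements.
So the count is 2·(8)! = 80640.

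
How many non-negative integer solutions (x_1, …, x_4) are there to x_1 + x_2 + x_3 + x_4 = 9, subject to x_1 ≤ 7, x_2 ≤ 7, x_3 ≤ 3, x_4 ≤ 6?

Without the upper bounds there are C(12,3) = 220 ways to split 9 among 4 variables.
Subtract solutions that violate a single cap (substitute x_i' = x_i − (cap_i+1)): x_1 ≥ 8 gives C(4,3) = 4; x_2 ≥ 8 gives C(4,3) = 4; x_3 ≥ 4 gives C(8,3) = 56; x_4 ≥ 7 gives C(5,3) = 10. Together 74.
No two caps can be exceeded simultaneously, so the pair terms are all 0.
By inclusion–exclusion the count is 220 − 74 + 0 = 146.

146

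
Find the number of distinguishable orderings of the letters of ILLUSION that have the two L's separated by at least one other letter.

There are 8!/(2!·2!) = 10080 arrangements of ILLUSION in total.
If the two L's are adjacent, glue them into one block, leaving 7 items to arrange: (7)!/(2!) = 2520 ways.
Subtracting, 10080 − 2520 = 7560 arrangements keep the L's apart.

7560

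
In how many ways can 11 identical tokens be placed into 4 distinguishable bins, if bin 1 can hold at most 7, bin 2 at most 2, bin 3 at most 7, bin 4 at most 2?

By stars and bars, unrestricted non-negative solutions to x_1+…+x_4 = 11 number C(11+3,3) = 364.
Subtract solutions that violate a single cap (substitute x_i' = x_i − (cap_i+1)): x_1 ≥ 8 gives C(6,3) = 20; x_2 ≥ 3 gives C(11,3) = 165; x_3 ≥ 8 gives C(6,3) = 20; x_4 ≥ 3 gives C(11,3) = 165. Together 370.
Add back pairs where two caps are both exceeded: 1 + 0 + 1 + 1 + 56 + 1 = 60.
By inclusion–exclusion the count is 364 − 370 + 60 = 54.

54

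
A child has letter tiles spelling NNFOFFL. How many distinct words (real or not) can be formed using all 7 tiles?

420

Letter multiplicities in NNFOFFL: F×3, L×1, N×2, O×1.
Dividing 7! = 5040 by 3!·2! = 12 for the repeated letters gives 420.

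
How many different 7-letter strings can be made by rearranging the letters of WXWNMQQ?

WXWNMQQ has 7 letters with Q appearing twice and W appearing twice.
So there are 7! / (2!·2!) = 1260 distinguishable arrangements.

1260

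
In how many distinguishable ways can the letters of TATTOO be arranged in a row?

60

The 6 letters of TATTOO have repeats: O appearing twice and T appearing 3 times.
Dividing 6! = 720 by 3!·2! = 12 for the repeated letters gives 60.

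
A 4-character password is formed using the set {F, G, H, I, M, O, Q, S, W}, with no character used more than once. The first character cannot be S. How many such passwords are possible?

2688

The first character has 9−1 = 8 choices (anything except S).
The remaining 3 characters are filled from the other 8 symbols without repetition: 8 × 7 × 6 = 336.
Total: 8 × 336 = 2688.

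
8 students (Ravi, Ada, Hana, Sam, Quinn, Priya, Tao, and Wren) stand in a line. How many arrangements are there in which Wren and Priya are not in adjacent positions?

30240

There are 8! = 40320 arrangements in all. If Wren and Priya are adjacent, merging them into one block gives 2·(7)! = 10080 arrangements.
Complementary counting: 40320 − 10080 = 30240.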